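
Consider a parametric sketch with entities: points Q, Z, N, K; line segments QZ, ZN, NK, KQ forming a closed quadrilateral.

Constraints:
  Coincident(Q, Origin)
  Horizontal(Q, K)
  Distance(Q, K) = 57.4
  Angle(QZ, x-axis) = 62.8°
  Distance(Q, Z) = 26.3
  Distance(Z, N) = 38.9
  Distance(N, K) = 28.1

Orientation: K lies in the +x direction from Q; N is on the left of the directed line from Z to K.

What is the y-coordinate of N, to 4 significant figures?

27.30

Checks: |ZN| = 38.90 ✓; |NK| = 28.10 ✓.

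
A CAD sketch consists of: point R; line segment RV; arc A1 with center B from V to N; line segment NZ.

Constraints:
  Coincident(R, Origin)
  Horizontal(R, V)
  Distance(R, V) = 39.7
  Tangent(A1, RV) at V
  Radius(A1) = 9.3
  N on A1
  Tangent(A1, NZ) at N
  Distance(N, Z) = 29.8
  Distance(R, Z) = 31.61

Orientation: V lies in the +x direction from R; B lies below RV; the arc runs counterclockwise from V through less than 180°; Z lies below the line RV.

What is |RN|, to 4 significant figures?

32.40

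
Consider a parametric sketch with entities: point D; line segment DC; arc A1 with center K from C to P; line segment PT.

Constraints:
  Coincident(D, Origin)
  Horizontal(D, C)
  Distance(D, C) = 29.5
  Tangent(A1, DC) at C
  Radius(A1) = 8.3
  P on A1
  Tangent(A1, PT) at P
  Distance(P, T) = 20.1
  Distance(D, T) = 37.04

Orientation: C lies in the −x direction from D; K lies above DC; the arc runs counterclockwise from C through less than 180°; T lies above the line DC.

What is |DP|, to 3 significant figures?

23.1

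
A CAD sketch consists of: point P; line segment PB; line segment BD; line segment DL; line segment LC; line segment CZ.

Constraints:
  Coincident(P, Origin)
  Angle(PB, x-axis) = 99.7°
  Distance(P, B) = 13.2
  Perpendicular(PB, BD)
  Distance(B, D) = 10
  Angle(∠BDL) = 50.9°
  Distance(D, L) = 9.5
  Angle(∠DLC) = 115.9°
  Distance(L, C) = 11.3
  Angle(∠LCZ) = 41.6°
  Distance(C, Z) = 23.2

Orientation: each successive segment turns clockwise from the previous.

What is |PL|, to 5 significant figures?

7.0731

P is at the origin; PB runs at 99.7° with length 13.2, so B = (-2.2241, 13.011). The perpendicularity gives BD at right angles to PB, so BD runs at 9.7000°; with |BD| = 10.0, D = (7.6330, 14.696). ∠BDL = 50.9° gives DL at -119.40° from the x-axis; with |DL| = 9.5, L = (2.9694, 6.4196). Then |PL| = |L − P| = 7.0731.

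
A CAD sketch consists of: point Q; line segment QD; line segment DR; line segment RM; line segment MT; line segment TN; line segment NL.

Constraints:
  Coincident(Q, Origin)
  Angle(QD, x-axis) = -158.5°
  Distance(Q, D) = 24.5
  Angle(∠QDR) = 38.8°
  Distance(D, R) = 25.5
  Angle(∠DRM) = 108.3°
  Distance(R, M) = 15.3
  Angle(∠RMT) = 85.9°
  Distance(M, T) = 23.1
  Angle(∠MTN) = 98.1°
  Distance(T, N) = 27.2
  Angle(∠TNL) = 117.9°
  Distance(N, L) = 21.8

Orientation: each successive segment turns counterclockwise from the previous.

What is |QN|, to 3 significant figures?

29.6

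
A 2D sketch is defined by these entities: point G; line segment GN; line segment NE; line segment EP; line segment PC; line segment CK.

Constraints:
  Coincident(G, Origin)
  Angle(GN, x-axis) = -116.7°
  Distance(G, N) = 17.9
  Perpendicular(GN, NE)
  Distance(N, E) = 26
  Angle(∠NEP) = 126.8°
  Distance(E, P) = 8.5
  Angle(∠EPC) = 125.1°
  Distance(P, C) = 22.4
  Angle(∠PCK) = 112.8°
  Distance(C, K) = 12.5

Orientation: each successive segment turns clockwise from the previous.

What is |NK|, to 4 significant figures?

31.37

G is at the origin; GN runs at -116.7° with length 17.9, so N = (-8.043, -15.99). The perpendicularity gives NE at right angles to GN, so NE runs at 153.3°; with |NE| = 26.0, E = (-31.27, -4.309). ∠NEP = 126.8° gives EP at 100.1° from the x-axis; with |EP| = 8.5, P = (-32.76, 4.059). ∠EPC = 125.1° gives PC at 45.20° from the x-axis; with |PC| = 22.4, C = (-16.98, 19.95). ∠PCK = 112.8° gives CK at -22.00° from the x-axis; with |CK| = 12.5, K = (-5.387, 15.27). Then |NK| = |K − N| = 31.37.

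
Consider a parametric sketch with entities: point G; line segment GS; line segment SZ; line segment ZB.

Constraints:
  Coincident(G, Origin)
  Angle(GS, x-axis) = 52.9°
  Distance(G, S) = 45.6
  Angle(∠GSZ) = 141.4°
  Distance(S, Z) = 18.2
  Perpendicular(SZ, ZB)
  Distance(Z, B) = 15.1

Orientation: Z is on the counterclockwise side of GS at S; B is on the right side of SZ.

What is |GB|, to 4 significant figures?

69.25

G is at the origin; GS runs at 52.9° with length 45.6, so S = 45.6·(cos 52.9°, sin 52.9°) = (27.51, 36.37). ∠GSZ = 141.4°, so SZ runs at 52.9° + (180° − 141.4°) = 91.50° from the x-axis; with |SZ| = 18.2, Z = S + 18.2·(cos 91.50°, sin 91.50°) = (27.03, 54.56). SZ is perpendicular to ZB; with |ZB| = 15.1 on the right of SZ, B = Z + 15.1·(0.9997, 0.02618) = (42.12, 54.96). Then |GB| = |B − G| = 69.25.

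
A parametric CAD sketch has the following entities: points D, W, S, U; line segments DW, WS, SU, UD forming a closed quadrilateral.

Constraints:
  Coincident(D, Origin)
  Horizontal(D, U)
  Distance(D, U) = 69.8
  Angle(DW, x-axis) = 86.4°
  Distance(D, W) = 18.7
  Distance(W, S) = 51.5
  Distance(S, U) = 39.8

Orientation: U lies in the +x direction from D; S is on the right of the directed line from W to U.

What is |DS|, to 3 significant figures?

40.5

Checks: |WS| = 51.50 ✓; |SU| = 39.80 ✓.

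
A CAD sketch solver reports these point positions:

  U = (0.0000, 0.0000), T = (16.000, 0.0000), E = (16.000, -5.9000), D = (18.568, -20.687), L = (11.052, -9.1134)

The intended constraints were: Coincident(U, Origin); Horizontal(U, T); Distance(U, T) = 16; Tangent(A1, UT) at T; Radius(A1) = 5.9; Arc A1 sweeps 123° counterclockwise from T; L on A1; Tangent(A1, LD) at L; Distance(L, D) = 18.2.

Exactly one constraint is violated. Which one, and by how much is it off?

Distance(L, D) = 18.2 — off by 4.40.

U = (0.00, 0.00) ✓; U.y = 0.00, T.y = 0.00 ✓; |UT| = 16.00 ✓; ∠(ET, TU) = 90.00° ✓; |ET| = 5.900 ✓; bearing(E→L) − bearing(E→T) = 123.0° ✓; |EL| = 5.900 ✓; ∠(EL, LD) = 90.00° ✓; |LD| = 13.80 ✗.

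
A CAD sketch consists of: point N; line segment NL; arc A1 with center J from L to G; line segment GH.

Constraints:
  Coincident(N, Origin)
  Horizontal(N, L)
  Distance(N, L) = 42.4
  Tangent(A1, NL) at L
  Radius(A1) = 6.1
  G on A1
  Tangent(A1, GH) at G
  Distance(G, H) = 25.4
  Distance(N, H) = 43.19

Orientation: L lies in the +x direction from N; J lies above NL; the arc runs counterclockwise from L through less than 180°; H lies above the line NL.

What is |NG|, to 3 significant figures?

48.2

Checks: N.y = 0.00, L.y = 0.00 ✓; |JG| = 6.100 ✓; ∠(JG, GH) = 90.00° ✓; |GH| = 25.40 ✓; |NH| = 43.19 ✓.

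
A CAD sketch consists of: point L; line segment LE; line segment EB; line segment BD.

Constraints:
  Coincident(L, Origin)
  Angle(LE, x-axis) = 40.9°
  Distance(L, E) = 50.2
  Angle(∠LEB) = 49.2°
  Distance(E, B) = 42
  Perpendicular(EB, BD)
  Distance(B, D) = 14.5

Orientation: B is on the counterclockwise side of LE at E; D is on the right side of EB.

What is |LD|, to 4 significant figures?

53.30

L is at the origin; LE runs at 40.9° with length 50.2, so E = 50.2·(cos 40.9°, sin 40.9°) = (37.94, 32.87). ∠LEB = 49.2°, so EB runs at 40.9° + (180° − 49.2°) = 171.7° from the x-axis; with |EB| = 42.0, B = E + 42.0·(cos 171.7°, sin 171.7°) = (-3.616, 38.93). EB ⟂ BD; with |BD| = 14.5 on the right of EB, D = B + 14.5·(0.1444, 0.9895) = (-1.523, 53.28). Then |LD| = |D − L| = 53.30.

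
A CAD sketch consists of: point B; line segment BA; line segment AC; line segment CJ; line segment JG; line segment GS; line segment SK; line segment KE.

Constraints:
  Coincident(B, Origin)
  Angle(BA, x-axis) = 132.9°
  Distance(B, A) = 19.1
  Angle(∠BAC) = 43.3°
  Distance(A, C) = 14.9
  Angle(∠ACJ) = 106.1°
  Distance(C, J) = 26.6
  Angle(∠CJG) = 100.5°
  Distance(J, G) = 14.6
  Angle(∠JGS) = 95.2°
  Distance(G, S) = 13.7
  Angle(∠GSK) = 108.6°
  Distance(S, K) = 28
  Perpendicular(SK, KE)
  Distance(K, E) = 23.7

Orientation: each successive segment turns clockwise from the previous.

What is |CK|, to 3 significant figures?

5.08

B is at the origin; BA runs at 132.9° with length 19.1, so A = (-13.0, 14.0). ∠BAC = 43.3° gives AC at -3.80° from the x-axis; with |AC| = 14.9, C = (1.87, 13.0). ∠ACJ = 106.1° gives CJ at -77.7° from the x-axis; with |CJ| = 26.6, J = (7.53, -13.0). ∠CJG = 100.5° gives JG at -157° from the x-axis; with |JG| = 14.6, G = (-5.93, -18.6). ∠JGS = 95.2° gives GS at 118° from the x-axis; with |GS| = 13.7, S = (-12.4, -6.55). ∠GSK = 108.6° gives SK at 46.6° from the x-axis; with |SK| = 28.0, K = (6.88, 13.8). Then |CK| = |K − C| = 5.08.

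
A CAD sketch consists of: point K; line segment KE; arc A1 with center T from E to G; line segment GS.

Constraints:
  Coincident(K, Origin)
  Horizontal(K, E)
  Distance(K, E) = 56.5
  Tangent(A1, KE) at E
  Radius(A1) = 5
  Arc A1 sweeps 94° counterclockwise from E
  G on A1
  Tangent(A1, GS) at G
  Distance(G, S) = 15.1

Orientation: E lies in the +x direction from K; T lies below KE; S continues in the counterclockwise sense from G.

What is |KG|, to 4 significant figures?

51.79

K is at the origin; K and E share the same y with |KE| = 56.5 and E on the +x side, so E = (56.50, 0.000). Tangency of A1 to KE means the radius TE is perpendicular to KE, so T = E + (0, -5) = (56.50, -5.000). On A1, E sits at bearing 90° from T; a 94° counterclockwise sweep puts G at bearing 184°, so G = T + 5.0·(cos 184°, sin 184°) = (51.51, -5.349). Then |KG| = |G − K| = 51.79.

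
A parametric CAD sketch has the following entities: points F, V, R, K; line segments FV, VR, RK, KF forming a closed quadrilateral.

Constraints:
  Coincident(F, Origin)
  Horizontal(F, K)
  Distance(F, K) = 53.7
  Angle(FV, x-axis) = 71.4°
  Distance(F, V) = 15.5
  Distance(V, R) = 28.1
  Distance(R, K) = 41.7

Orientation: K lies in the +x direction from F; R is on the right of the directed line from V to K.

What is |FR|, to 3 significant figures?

18.3

Checks: |VR| = 28.10 ✓; |RK| = 41.70 ✓.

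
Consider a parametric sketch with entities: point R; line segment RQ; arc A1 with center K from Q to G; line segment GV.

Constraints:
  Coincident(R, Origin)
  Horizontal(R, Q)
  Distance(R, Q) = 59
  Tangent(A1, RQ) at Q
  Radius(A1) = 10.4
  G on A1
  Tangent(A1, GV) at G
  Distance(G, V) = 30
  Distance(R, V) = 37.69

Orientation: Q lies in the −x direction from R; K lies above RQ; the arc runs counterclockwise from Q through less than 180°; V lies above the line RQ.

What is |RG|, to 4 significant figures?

52.04

Checks: |KG| = 10.40 ✓; ∠(KG, GV) = 90.00° ✓; |GV| = 30.00 ✓; |RV| = 37.69 ✓.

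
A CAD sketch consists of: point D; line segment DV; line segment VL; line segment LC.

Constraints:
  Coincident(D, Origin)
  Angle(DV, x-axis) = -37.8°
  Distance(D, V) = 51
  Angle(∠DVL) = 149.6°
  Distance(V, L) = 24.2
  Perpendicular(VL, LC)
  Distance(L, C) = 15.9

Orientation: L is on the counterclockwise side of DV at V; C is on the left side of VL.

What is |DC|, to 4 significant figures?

68.90

D is at the origin; DV runs at -37.8° with length 51.0, so V = 51.0·(cos -37.8°, sin -37.8°) = (40.30, -31.26). ∠DVL = 149.6°, so VL runs at -37.8° + (180° − 149.6°) = -7.400° from the x-axis; with |VL| = 24.2, L = V + 24.2·(cos -7.400°, sin -7.400°) = (64.30, -34.38). VL is perpendicular to LC; with |LC| = 15.9 on the left of VL, C = L + 15.9·(0.1288, 0.9917) = (66.34, -18.61). Then |DC| = |C − D| = 68.90.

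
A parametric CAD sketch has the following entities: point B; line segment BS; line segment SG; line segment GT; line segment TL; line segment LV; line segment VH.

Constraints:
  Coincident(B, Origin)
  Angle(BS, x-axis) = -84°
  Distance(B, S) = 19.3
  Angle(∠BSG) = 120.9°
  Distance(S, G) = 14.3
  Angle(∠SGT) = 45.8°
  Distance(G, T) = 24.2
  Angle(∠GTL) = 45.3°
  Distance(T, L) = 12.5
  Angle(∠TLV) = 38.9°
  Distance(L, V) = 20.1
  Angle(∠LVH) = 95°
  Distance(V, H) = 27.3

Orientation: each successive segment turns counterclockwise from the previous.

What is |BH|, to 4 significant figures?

23.00

B is at the origin; BS runs at -84.0° with length 19.3, so S = (2.017, -19.19). ∠BSG = 120.9° gives SG at -24.90° from the x-axis; with |SG| = 14.3, G = (14.99, -25.22). ∠SGT = 45.8° gives GT at 109.3° from the x-axis; with |GT| = 24.2, T = (6.990, -2.375). ∠GTL = 45.3° gives TL at -116.0° from the x-axis; with |TL| = 12.5, L = (1.510, -13.61). ∠TLV = 38.9° gives LV at 25.10° from the x-axis; with |LV| = 20.1, V = (19.71, -5.084). ∠LVH = 95.0° gives VH at 110.1° from the x-axis; with |VH| = 27.3, H = (10.33, 20.55). Then |BH| = |H − B| = 23.00.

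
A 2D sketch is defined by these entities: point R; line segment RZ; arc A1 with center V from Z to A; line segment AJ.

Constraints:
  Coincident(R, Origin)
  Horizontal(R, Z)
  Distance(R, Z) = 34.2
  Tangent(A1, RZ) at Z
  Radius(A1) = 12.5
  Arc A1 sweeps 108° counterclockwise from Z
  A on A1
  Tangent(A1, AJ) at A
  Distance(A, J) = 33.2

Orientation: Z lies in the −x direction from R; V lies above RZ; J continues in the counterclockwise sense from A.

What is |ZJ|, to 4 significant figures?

47.97

R is at the origin; R and Z share the same y with |RZ| = 34.2 and Z on the −x side, so Z = (-34.20, 0.000). The tangent condition forces VZ to be normal to RZ, so V = Z + (0, 12.5) = (-34.20, 12.50). On A1, Z sits at bearing -90° from V; a 108° counterclockwise sweep puts A at bearing 18°, so A = V + 12.5·(cos 18°, sin 18°) = (-22.31, 16.36). The tangent condition forces VA to be normal to AJ, so AJ runs along (−sin 18°, cos 18°); with |AJ| = 33.2, J = (-32.57, 47.94). Then |ZJ| = |J − Z| = 47.97.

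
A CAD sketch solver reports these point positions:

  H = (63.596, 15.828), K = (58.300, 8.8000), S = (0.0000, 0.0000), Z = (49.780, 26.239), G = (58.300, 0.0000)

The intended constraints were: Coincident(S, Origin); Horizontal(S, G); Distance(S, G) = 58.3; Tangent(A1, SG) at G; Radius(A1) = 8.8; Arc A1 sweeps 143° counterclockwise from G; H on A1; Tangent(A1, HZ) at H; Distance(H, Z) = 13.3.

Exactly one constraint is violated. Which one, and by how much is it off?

Distance(H, Z) = 13.3 — off by 4.00.

S = (0.00, 0.00) ✓; S.y = 0.00, G.y = 0.00 ✓; |SG| = 58.30 ✓; ∠(KG, GS) = 90.00° ✓; |KG| = 8.800 ✓; bearing(K→H) − bearing(K→G) = 143.0° ✓; |KH| = 8.800 ✓; ∠(KH, HZ) = 90.00° ✓; |HZ| = 17.30 ✗.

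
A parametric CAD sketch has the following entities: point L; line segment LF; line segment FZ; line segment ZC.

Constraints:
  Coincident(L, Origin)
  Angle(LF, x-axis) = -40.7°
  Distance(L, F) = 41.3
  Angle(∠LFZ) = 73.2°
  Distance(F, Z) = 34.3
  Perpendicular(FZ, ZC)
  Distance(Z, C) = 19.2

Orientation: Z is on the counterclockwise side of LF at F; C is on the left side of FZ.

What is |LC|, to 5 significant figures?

30.228

∠LFZ = 73.2°, so FZ runs at -40.7° + (180° − 73.2°) = 66.100° from the x-axis; with |FZ| = 34.3, Z = F + 34.3·(cos 66.100°, sin 66.100°) = (45.207, 4.4272). FZ is perpendicular to ZC; with |ZC| = 19.2 on the left of FZ, C = Z + 19.2·(-0.91425, 0.40514) = (27.654, 12.206). Then |LC| = |C − L| = 30.228.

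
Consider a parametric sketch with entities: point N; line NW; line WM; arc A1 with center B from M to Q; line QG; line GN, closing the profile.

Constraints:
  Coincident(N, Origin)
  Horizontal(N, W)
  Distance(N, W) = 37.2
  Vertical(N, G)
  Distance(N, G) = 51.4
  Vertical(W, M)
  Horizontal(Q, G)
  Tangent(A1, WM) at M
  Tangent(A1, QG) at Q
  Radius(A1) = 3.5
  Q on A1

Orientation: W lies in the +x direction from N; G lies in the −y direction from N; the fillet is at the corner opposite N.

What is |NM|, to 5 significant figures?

60.649

N is at the origin; N and W share the same y with |NW| = 37.2 and W on the +x side, so W = (37.200, 0.0000). N and G share the same x with |NG| = 51.4 and G on the −y side, so G = (0.0000, -51.400). The virtual corner opposite N is at (37.200, -51.400). The tangent condition forces BM to be normal to WM and the tangent condition forces BQ to be normal to QG, with radius 3.5, so the center B sits 3.5 in from both sides at B = (33.700, -47.900). That places the tangent points at M = (37.200, -47.900) on WM and Q = (33.700, -51.400) on QG. Then |NM| = |M − N| = 60.649.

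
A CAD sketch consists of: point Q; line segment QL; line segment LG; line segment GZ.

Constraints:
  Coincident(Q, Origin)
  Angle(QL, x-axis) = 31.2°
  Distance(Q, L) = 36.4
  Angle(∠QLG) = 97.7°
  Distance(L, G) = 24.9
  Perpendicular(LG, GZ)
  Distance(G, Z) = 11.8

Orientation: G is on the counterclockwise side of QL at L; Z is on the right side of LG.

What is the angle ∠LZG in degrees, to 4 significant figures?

64.64°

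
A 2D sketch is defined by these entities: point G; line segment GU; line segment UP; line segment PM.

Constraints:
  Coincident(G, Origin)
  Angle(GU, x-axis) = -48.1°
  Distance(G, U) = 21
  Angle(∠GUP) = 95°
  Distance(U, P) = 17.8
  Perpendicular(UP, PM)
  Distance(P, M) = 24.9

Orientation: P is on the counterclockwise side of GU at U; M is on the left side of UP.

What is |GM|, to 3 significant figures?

20.0

∠GUP = 95.0°, so UP runs at -48.1° + (180° − 95.0°) = 36.9° from the x-axis; with |UP| = 17.8, P = U + 17.8·(cos 36.9°, sin 36.9°) = (28.3, -4.94). UP ⟂ PM; with |PM| = 24.9 on the left of UP, M = P + 24.9·(-0.600, 0.800) = (13.3, 15.0). Then |GM| = |M − G| = 20.0.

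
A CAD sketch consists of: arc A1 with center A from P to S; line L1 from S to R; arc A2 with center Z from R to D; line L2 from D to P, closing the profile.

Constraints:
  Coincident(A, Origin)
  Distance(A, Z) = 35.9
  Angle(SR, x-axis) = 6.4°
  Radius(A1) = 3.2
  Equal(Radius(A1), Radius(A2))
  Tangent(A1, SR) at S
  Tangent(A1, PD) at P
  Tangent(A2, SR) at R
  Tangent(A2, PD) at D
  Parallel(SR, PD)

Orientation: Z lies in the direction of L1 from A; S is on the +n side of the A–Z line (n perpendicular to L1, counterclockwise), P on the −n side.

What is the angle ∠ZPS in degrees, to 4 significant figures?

84.91°

The slot axis is L1's direction at 6.4°, so u = (cos 6.4°, sin 6.4°) = (0.9938, 0.1115) and n = (−sin 6.4°, cos 6.4°) = (-0.1115, 0.9938). A is at the origin and Z lies 35.9 along u from A, so Z = 35.9·u = (35.68, 4.002). Tangency of A1 to both parallel lines with radius 3.2 puts S and P at A ± 3.2·n: S = (-0.3567, 3.180), P = (0.3567, -3.180). Then cos ∠ZPS = PZ·PS / (|PZ||PS|), giving 84.91°.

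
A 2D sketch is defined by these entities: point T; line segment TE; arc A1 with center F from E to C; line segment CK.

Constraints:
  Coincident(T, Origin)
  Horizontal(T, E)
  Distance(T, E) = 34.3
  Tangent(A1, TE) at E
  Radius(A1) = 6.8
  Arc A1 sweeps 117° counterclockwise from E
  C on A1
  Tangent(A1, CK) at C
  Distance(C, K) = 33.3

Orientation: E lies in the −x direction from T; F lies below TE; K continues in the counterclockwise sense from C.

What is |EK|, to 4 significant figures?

40.58

T is at the origin; T and E share the same y with |TE| = 34.3 and E on the −x side, so E = (-34.30, 0.000). The tangent condition forces FE to be normal to TE, so F = E + (0, -6.8) = (-34.30, -6.800). On A1, E sits at bearing 90° from F; a 117° counterclockwise sweep puts C at bearing 207°, so C = F + 6.8·(cos 207°, sin 207°) = (-40.36, -9.887). The tangent condition forces FC to be normal to CK, so CK runs along (−sin 207°, cos 207°); with |CK| = 33.3, K = (-25.24, -39.56). Then |EK| = |K − E| = 40.58.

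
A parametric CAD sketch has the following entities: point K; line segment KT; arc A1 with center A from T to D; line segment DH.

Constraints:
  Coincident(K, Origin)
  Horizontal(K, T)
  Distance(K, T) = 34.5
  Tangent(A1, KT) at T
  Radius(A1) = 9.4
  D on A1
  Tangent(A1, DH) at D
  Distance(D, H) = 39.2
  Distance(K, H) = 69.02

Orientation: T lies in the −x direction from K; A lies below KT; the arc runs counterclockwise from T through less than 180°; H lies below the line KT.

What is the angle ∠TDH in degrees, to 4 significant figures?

140.7°

Checks: K.y = 0.00, T.y = 0.00 ✓; |KT| = 34.50 ✓; |AD| = 9.400 ✓; ∠(AD, DH) = 90.00° ✓; |DH| = 39.20 ✓; |KH| = 69.02 ✓.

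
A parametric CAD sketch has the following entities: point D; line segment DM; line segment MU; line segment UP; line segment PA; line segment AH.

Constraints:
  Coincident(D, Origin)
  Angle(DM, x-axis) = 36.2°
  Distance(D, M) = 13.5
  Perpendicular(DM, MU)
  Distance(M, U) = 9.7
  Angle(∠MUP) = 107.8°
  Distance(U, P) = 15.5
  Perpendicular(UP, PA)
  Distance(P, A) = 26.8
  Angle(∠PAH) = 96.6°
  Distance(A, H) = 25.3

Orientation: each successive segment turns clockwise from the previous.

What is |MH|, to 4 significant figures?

21.53

UP ⟂ PA, so PA runs at 144.0°; with |PA| = 26.8, A = (-14.17, 3.359). ∠PAH = 96.6° gives AH at 60.60° from the x-axis; with |AH| = 25.3, H = (-1.750, 25.40). Then |MH| = |H − M| = 21.53.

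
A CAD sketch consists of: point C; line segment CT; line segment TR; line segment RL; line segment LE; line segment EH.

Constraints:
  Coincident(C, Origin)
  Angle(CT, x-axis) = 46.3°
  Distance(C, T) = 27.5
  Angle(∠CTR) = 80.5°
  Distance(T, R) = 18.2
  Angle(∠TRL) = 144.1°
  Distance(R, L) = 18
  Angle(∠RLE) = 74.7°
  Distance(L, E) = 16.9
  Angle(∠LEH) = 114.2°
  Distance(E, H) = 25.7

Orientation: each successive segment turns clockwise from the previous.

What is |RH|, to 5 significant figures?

23.486

∠RLE = 74.7° gives LE at 165.60° from the x-axis; with |LE| = 16.9, E = (13.815, -8.4866). ∠LEH = 114.2° gives EH at 99.800° from the x-axis; with |EH| = 25.7, H = (9.4408, 16.838). Then |RH| = |H − R| = 23.486.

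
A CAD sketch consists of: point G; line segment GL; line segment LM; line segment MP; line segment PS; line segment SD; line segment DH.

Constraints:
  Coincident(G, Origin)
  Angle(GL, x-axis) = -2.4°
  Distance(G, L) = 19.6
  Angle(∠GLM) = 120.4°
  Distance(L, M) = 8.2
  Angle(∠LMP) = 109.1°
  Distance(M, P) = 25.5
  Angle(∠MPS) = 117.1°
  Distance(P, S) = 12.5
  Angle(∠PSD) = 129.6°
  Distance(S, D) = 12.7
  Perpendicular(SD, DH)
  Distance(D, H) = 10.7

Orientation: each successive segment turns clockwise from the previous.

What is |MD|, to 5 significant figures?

34.704

∠MPS = 117.1° gives PS at 164.20° from the x-axis; with |PS| = 12.5, S = (-5.9536, -23.337). ∠PSD = 129.6° gives SD at 113.80° from the x-axis; with |SD| = 12.7, D = (-11.079, -11.717). Then |MD| = |D − M| = 34.704.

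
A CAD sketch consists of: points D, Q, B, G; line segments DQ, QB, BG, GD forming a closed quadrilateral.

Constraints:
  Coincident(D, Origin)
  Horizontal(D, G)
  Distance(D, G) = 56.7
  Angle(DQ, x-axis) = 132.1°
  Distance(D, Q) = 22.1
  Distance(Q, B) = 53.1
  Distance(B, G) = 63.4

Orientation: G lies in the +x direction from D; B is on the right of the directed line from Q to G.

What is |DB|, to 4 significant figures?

33.77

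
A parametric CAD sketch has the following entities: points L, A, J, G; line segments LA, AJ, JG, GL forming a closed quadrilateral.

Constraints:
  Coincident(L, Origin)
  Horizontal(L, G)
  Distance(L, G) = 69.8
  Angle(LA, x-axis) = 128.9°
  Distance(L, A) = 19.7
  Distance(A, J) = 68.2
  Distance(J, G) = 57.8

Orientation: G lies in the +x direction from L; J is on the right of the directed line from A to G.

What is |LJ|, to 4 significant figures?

48.53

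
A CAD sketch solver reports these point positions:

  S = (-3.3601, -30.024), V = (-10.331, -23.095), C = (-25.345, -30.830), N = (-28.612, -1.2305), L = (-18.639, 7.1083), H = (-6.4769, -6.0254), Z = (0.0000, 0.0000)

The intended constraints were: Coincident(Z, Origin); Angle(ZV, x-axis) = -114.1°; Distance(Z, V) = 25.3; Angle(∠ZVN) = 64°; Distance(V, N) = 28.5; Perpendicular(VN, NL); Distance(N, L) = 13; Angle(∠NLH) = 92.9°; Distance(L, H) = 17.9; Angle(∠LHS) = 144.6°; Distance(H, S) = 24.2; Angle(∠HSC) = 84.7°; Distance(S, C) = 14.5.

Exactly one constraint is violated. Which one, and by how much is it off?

Distance(S, C) = 14.5 — off by 7.50.

Z = (0.00, 0.00) ✓; ZV at -114.1° ✓; |ZV| = 25.30 ✓; ∠ZVN = 64.00° ✓; |VN| = 28.50 ✓; ∠(VN, NL) = 90.00° ✓; |NL| = 13.00 ✓; ∠NLH = 92.90° ✓; |LH| = 17.90 ✓; ∠LHS = 144.6° ✓; |HS| = 24.20 ✓; ∠HSC = 84.70° ✓; |SC| = 22.00 ✗.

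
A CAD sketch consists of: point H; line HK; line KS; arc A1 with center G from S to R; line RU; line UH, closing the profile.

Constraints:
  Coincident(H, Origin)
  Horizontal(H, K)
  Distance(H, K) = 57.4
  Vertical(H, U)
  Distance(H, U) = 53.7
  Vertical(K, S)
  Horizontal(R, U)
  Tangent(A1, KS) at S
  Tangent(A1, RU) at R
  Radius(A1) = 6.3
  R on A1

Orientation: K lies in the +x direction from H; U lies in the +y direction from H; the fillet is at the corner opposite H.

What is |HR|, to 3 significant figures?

74.1

H is at the origin; H and K share the same y with |HK| = 57.4 and K on the +x side, so K = (57.4, 0.00). H and U share the same x with |HU| = 53.7 and U on the +y side, so U = (0.00, 53.7). The virtual corner opposite H is at (57.4, 53.7). A1 meets KS tangentially, so GS is at right angles to KS and since A1 is tangent to RU there, GR ⟂ RU, with radius 6.3, so the center G sits 6.3 in from both sides at G = (51.1, 47.4). That places the tangent points at S = (57.4, 47.4) on KS and R = (51.1, 53.7) on RU. Then |HR| = |R − H| = 74.1.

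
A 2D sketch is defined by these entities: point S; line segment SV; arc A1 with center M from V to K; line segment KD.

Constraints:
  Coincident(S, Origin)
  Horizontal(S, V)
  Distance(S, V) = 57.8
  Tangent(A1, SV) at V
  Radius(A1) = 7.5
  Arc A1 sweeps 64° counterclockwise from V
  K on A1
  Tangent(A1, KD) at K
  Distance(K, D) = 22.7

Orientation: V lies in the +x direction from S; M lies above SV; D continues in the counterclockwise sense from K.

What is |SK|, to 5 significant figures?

64.678

S is at the origin; S and V share the same y with |SV| = 57.8 and V on the +x side, so V = (57.800, 0.0000). Since A1 is tangent to SV there, MV ⟂ SV, so M = V + (0, 7.5) = (57.800, 7.5000). On A1, V sits at bearing -90° from M; a 64° counterclockwise sweep puts K at bearing -26°, so K = M + 7.5·(cos -26°, sin -26°) = (64.541, 4.2122). Then |SK| = |K − S| = 64.678.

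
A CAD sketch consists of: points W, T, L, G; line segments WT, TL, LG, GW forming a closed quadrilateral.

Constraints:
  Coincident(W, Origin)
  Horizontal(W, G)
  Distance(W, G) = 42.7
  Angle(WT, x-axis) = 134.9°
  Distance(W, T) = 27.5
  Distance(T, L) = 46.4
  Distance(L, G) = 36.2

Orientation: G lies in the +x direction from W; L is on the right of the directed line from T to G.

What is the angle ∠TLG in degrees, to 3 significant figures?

103°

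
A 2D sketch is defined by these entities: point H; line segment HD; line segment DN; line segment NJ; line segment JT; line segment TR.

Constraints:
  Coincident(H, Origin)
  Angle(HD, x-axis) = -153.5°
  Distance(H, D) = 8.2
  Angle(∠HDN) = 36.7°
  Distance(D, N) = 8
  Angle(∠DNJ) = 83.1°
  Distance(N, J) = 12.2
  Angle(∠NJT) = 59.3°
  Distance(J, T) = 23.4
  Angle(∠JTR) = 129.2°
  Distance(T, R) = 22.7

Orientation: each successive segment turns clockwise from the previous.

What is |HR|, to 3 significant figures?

35.4

H is at the origin; HD runs at -153.5° with length 8.2, so D = (-7.34, -3.66). ∠HDN = 36.7° gives DN at 63.2° from the x-axis; with |DN| = 8.0, N = (-3.73, 3.48). ∠DNJ = 83.1° gives NJ at -33.7° from the x-axis; with |NJ| = 12.2, J = (6.42, -3.29). ∠NJT = 59.3° gives JT at -154° from the x-axis; with |JT| = 23.4, T = (-14.7, -13.4). ∠JTR = 129.2° gives TR at 155° from the x-axis; with |TR| = 22.7, R = (-35.2, -3.73). Then |HR| = |R − H| = 35.4.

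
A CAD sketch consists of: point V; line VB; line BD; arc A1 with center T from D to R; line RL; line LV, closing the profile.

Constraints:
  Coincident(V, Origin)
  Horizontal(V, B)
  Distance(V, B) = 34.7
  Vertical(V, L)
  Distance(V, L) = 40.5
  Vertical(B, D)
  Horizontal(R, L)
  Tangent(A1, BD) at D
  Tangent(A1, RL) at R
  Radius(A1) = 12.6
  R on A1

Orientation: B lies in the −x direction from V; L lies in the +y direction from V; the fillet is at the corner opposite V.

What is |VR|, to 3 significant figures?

46.1

V is at the origin; V and B share the same y with |VB| = 34.7 and B on the −x side, so B = (-34.7, 0.00). VL is vertical with |VL| = 40.5 and L on the +y side, so L = (0.00, 40.5). The virtual corner opposite V is at (-34.7, 40.5). Since A1 is tangent to BD there, TD ⟂ BD and since A1 is tangent to RL there, TR ⟂ RL, with radius 12.6, so the center T sits 12.6 in from both sides at T = (-22.1, 27.9). That places the tangent points at D = (-34.7, 27.9) on BD and R = (-22.1, 40.5) on RL. Then |VR| = |R − V| = 46.1.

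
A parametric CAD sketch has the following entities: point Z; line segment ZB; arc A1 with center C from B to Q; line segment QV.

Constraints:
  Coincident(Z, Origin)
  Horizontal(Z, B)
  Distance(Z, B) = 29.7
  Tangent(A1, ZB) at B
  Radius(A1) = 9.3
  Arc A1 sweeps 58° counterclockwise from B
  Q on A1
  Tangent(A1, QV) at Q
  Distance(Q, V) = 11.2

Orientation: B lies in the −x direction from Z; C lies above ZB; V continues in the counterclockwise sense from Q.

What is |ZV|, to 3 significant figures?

21.1

Z is at the origin; ZB is horizontal with |ZB| = 29.7 and B on the −x side, so B = (-29.7, 0.00). The tangent condition forces CB to be normal to ZB, so C = B + (0, 9.3) = (-29.7, 9.30). On A1, B sits at bearing -90° from C; a 58° counterclockwise sweep puts Q at bearing -32°, so Q = C + 9.3·(cos -32°, sin -32°) = (-21.8, 4.37). The tangent condition forces CQ to be normal to QV, so QV runs along (−sin -32°, cos -32°); with |QV| = 11.2, V = (-15.9, 13.9). Then |ZV| = |V − Z| = 21.1.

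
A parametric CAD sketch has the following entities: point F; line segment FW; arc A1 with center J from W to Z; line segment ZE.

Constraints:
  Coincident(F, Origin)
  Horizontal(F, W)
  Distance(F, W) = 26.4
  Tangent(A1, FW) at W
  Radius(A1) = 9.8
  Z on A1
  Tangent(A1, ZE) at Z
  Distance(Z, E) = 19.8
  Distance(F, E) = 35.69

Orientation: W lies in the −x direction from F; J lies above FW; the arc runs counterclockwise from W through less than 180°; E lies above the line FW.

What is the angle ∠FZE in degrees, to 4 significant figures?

128.5°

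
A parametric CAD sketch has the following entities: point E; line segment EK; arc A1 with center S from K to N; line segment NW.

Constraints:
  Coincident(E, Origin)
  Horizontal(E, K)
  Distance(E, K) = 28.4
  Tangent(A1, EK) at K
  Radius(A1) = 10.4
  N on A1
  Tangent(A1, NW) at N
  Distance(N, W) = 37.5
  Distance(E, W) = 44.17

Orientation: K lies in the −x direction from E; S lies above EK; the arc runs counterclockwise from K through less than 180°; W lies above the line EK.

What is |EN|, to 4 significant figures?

19.88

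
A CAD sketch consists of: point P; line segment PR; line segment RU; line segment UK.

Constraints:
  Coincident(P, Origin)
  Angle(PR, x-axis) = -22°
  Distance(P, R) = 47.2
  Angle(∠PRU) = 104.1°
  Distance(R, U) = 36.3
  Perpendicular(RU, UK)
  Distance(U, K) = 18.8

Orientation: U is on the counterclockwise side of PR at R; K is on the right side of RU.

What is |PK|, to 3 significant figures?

80.3

P is at the origin; PR runs at -22.0° with length 47.2, so R = 47.2·(cos -22.0°, sin -22.0°) = (43.8, -17.7). ∠PRU = 104.1°, so RU runs at -22.0° + (180° − 104.1°) = 53.9° from the x-axis; with |RU| = 36.3, U = R + 36.3·(cos 53.9°, sin 53.9°) = (65.2, 11.6). RU ⟂ UK; with |UK| = 18.8 on the right of RU, K = U + 18.8·(0.808, -0.589) = (80.3, 0.572). Then |PK| = |K − P| = 80.3.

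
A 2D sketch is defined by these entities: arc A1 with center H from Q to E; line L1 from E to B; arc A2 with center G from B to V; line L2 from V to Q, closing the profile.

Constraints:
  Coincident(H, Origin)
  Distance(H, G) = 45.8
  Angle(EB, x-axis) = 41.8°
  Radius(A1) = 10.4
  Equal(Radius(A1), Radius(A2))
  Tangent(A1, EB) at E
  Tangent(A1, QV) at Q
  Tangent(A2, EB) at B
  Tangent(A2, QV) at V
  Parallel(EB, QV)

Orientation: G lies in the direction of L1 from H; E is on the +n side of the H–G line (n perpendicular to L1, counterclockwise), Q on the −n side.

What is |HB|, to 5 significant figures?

46.966

Tangency of A1 to both parallel lines with radius 10.4 puts E and Q at H ± 10.4·n: E = (-6.9319, 7.7530), Q = (6.9319, -7.7530). Equal radii place B and V the same way about G: B = G + 10.4·n = (27.211, 38.280), V = G − 10.4·n = (41.075, 22.774). Then |HB| = |B − H| = 46.966.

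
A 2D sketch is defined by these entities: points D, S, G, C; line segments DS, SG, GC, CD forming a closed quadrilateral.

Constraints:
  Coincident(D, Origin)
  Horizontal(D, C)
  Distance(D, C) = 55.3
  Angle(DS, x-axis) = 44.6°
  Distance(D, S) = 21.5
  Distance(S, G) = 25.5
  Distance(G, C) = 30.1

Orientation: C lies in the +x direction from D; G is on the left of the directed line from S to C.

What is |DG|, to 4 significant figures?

46.19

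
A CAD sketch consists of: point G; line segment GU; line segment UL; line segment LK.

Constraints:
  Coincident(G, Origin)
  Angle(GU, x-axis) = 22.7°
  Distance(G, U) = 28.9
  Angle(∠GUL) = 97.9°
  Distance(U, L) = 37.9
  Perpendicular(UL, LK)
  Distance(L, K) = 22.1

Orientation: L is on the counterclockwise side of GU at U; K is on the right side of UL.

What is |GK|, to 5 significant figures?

65.775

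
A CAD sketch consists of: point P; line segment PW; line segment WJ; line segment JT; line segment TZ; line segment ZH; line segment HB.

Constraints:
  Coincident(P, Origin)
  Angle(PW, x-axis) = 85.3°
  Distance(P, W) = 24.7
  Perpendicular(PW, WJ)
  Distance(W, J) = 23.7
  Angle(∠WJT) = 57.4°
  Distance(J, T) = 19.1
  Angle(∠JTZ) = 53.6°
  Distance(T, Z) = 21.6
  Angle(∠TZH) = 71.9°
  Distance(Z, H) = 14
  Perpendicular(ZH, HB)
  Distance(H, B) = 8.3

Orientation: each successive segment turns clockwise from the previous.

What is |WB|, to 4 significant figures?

20.37

∠TZH = 71.9° gives ZH at -1.800° from the x-axis; with |ZH| = 14.0, H = (22.00, 27.77). ZH ⟂ HB, so HB runs at -91.80°; with |HB| = 8.3, B = (21.74, 19.48). Then |WB| = |B − W| = 20.37.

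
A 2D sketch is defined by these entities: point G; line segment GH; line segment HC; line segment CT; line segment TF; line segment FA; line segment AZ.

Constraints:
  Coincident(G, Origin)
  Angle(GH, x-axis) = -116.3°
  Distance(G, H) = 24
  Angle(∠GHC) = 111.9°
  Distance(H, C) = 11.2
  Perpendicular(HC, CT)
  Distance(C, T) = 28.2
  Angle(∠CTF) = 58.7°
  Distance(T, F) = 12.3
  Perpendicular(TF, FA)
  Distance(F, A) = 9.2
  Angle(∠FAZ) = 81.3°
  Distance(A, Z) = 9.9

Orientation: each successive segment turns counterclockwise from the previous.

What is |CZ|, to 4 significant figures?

20.40

The perpendicularity gives FA at right angles to TF, so FA runs at -106.9°; with |FA| = 9.2, A = (3.411, -16.30). ∠FAZ = 81.3° gives AZ at -8.200° from the x-axis; with |AZ| = 9.9, Z = (13.21, -17.71). Then |CZ| = |Z − C| = 20.40.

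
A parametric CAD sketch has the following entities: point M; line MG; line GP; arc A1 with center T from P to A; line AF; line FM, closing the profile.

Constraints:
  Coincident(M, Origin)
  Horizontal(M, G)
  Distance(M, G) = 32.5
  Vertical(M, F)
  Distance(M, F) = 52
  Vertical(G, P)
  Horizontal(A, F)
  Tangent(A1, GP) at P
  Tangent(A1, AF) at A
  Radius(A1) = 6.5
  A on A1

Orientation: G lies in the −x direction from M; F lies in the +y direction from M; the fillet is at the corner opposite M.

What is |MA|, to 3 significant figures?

58.1

M is at the origin; M and G share the same y with |MG| = 32.5 and G on the −x side, so G = (-32.5, 0.00). MF is vertical with |MF| = 52.0 and F on the +y side, so F = (0.00, 52.0). The virtual corner opposite M is at (-32.5, 52.0). The tangent condition forces TP to be normal to GP and A1 meets AF tangentially, so TA is at right angles to AF, with radius 6.5, so the center T sits 6.5 in from both sides at T = (-26.0, 45.5). That places the tangent points at P = (-32.5, 45.5) on GP and A = (-26.0, 52.0) on AF. Then |MA| = |A − M| = 58.1.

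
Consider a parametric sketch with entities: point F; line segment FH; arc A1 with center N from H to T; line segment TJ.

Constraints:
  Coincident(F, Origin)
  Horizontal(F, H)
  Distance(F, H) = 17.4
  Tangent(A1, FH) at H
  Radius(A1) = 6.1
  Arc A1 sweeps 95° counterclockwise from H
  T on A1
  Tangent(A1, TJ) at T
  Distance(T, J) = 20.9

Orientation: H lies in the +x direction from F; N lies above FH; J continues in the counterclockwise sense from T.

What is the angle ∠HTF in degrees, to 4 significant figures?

31.73°

The tangent condition forces NH to be normal to FH, so N = H + (0, 6.1) = (17.40, 6.100). On A1, H sits at bearing -90° from N; a 95° counterclockwise sweep puts T at bearing 5°, so T = N + 6.1·(cos 5°, sin 5°) = (23.48, 6.632). Then cos ∠HTF = TH·TF / (|TH||TF|), giving 31.73°.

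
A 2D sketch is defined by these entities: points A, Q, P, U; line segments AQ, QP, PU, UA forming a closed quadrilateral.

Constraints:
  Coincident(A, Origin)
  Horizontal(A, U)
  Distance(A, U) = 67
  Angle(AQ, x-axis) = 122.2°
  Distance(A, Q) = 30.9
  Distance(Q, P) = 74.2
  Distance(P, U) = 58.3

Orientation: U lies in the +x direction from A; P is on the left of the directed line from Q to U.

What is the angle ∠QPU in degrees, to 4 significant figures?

81.66°

A is at the origin; A and U share the same y with |AU| = 67.0 and U in +x, so U = (67.0, 0). AQ runs at 122.2° with |AQ| = 30.9, so Q = (-16.47, 26.15). P is determined by |QP| = 74.2 and |PU| = 58.3 together: it lies at the intersection of circle(Q, 74.2) and circle(U, 58.3). With |QU| = 87.47, the foot of the radical line on QU is 55.78 from Q and the perpendicular offset is √(74.2² − 55.78²) = 48.94. Taking the left-of-QU solution: P = (51.39, 56.17).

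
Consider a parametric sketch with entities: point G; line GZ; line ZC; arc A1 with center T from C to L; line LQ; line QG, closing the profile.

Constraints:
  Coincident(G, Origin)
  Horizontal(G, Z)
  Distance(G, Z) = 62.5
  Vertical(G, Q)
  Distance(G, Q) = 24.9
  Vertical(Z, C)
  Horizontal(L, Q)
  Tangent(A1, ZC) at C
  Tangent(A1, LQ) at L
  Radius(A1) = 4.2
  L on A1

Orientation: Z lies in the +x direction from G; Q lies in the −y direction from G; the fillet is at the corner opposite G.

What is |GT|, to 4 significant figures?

61.87

G is at the origin; GZ is horizontal with |GZ| = 62.5 and Z on the +x side, so Z = (62.50, 0.000). G and Q share the same x with |GQ| = 24.9 and Q on the −y side, so Q = (0.000, -24.90). The virtual corner opposite G is at (62.50, -24.90). Since A1 is tangent to ZC there, TC ⟂ ZC and tangency of A1 to LQ means the radius TL is perpendicular to LQ, with radius 4.2, so the center T sits 4.2 in from both sides at T = (58.30, -20.70). Then |GT| = |T − G| = 61.87.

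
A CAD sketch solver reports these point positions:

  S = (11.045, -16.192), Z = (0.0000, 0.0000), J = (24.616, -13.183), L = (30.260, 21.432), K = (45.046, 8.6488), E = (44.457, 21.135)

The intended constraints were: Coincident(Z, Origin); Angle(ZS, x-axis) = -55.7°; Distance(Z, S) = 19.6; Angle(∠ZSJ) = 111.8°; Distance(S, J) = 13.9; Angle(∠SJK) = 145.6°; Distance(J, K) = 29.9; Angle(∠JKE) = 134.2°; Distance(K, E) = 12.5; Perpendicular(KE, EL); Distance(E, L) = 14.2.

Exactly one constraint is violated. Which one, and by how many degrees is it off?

Perpendicular(KE, EL) — off by 3.90°.

Z = (0.00, 0.00) ✓; ZS at -55.70° ✓; |ZS| = 19.60 ✓; ∠ZSJ = 111.8° ✓; |SJ| = 13.90 ✓; ∠SJK = 145.6° ✓; |JK| = 29.90 ✓; ∠JKE = 134.2° ✓; |KE| = 12.50 ✓; ∠(KE, EL) = 86.10° ✗; |EL| = 14.20 ✓.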